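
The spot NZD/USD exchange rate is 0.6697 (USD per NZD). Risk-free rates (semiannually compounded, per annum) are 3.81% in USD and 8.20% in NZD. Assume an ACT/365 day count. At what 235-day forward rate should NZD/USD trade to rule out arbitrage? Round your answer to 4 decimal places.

0.6516

By covered interest parity, F = S · (1+r_USD/2)^(2T) / (1+r_NZD/2)^(2T)
= 0.6697 × 1.024597 / 1.053103 = 0.6697 × 0.972931
F = 0.6516 USD per NZD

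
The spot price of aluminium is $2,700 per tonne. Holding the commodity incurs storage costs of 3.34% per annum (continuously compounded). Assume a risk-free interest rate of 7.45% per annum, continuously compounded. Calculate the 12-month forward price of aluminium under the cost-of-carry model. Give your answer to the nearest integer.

$3,008 per tonne

Net carry = r + u − y = 0.0745 + 0.0334 − 0.0000 = 0.1079
F = S·e^((r+u−y)T) = 2700 · e^(0.1079 × 12/12) = 2700 · e^0.107900
= 2700 × 1.113936 = $3,008 per tonne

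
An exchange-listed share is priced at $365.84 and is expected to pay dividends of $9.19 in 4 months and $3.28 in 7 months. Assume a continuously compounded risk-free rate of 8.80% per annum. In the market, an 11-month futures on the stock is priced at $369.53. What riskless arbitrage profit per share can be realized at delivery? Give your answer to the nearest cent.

PV(dividends) I = 9.19·e^(−0.0880·4/12) + 3.28·e^(−0.0880·7/12) = 12.0402
Fair futures F* = (S − I)·e^(rT) = (365.84 − 12.0402)·e^0.080667 = 353.7998 × 1.084010 = 383.5225
Market $369.53 < fair 383.5225: forward underpriced → reverse cash-and-carry (short the stock, invest proceeds at r, pay the dividends, go long the forward).
Profit at T = |F_mkt − F*| = |369.53 − 383.5225| = $13.99 per share

$13.99 per share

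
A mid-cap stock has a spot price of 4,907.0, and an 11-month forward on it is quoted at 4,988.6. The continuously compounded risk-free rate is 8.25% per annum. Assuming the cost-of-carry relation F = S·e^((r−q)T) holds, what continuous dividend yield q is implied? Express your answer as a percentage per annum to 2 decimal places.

From F = S·e^((r−q)T): (r − q) = ln(F/S)/T
ln(4988.6/4907.0) = ln(1.016629) = 0.016492
(r − q) = 0.016492 / (11/12) = 0.017991
q = r − ln(F/S)/T = 0.0825 − 0.017991 = 0.064509
q = 6.45%

6.45%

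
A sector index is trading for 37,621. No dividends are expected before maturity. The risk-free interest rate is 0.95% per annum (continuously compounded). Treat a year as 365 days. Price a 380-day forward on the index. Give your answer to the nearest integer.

F = S·e^(rT) = 37621 · e^(0.0095 × 380/365)
= 37621 · e^0.009890 = 37621 × 1.009939
F = 37,995

37,995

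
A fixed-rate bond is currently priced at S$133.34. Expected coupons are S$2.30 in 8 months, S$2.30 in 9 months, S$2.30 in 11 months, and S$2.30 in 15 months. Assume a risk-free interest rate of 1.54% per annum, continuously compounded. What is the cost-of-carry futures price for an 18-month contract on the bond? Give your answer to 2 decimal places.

S$127.17

PV(coupons) I = 2.30·e^(−0.0154·8/12) + 2.30·e^(−0.0154·9/12) + 2.30·e^(−0.0154·11/12) + 2.30·e^(−0.0154·15/12)
I = 2.2765 + 2.2736 + 2.2678 + 2.2561 = 9.0740
F = (S − I)·e^(rT) = (133.34 − 9.0740) · e^(0.0154·18/12)
= 124.2660 · e^0.023100 = 124.2660 × 1.023369 = S$127.17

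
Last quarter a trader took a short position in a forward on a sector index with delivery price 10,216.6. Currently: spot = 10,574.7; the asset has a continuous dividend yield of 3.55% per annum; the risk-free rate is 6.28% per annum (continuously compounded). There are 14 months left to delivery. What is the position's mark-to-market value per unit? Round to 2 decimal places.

-650.85

Current fair forward for the remaining 14 months: F = S·e^((r − q)·T), (r − q) = 0.0628 − 0.0355 = 0.0273
F = 10574.7 · e^(0.0273 × 14/12) = 10574.7 × 1.03236264 = 10916.9252
Value of long forward = (F − K)·e^(−rT) = (10916.9252 − 10216.6) · e^(−0.0628·14/12)
= 700.3252 × 0.92935297 = 650.85
Short position value = −(long value) = -650.85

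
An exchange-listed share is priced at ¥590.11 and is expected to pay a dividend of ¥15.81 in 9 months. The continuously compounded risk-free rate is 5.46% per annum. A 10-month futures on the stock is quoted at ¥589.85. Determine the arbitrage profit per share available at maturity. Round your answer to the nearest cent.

¥11.85 per share

PV(dividends) I = 15.81·e^(−0.0546·9/12) = 15.1757
Fair futures F* = (S − I)·e^(rT) = (590.11 − 15.1757)·e^0.045500 = 574.9343 × 1.046551 = 601.6981
Market ¥589.85 < fair 601.6981: forward underpriced → reverse cash-and-carry (short the stock, invest proceeds at r, pay the dividends, go long the forward).
Profit at T = |F_mkt − F*| = |589.85 − 601.6981| = ¥11.85 per share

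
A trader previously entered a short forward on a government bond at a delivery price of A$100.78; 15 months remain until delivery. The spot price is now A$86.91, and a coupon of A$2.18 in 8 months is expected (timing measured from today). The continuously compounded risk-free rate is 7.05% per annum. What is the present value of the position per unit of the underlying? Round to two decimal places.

PV(remaining coupons) I = 2.18·e^(−0.0705·8/12) = 2.0799
Current forward F = (S − I)·e^(rT) = (86.91 − 2.0799)·e^(0.0705·15/12) = 84.8301 × 1.092125 = 92.6451
Value (long) = (F − K)·e^(−rT) = (92.6451 − 100.78) × 0.915646 = -7.4487
Short position value = −(long value) = A$7.45

A$7.45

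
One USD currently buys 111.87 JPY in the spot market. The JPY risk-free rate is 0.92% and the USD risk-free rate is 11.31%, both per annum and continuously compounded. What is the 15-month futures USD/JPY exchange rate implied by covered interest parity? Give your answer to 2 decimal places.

F = S·e^((r_JPY − r_USD)T) = 111.87 · e^((0.0092 − 0.1131) × 15/12)
= 111.87 · e^-0.129875 = 111.87 × 0.878205
F = 98.24 JPY per USD

98.24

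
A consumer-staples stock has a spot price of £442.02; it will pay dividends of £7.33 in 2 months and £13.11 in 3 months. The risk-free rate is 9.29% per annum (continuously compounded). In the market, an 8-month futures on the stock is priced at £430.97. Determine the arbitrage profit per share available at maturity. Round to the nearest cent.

PV(dividends) I = 7.33·e^(−0.0929·2/12) + 13.11·e^(−0.0929·3/12) = 20.0264
Fair futures F* = (S − I)·e^(rT) = (442.02 − 20.0264)·e^0.061933 = 421.9936 × 1.063891 = 448.9552
Market £430.97 < fair 448.9552: forward underpriced → reverse cash-and-carry (short the stock, invest proceeds at r, pay the dividends, go long the forward).
Profit at T = |F_mkt − F*| = |430.97 − 448.9552| = £17.99 per share

£17.99 per share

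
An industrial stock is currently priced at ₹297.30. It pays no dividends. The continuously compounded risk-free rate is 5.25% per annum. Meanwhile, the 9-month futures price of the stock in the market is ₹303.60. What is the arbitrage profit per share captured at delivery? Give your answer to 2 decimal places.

₹5.64 per share

Fair futures: F* = S·e^(carry·T), with carry = r = 0.0525
F* = 297.30 · e^(0.0525 × 9/12) = 297.30 · e^0.039375 = 297.30 × 1.040160 = ₹309.2396
Market ₹303.60 < fair ₹309.2396: forward underpriced → reverse cash-and-carry (short spot, go long the forward).
At maturity, profit = |F_mkt − F*| = |303.60 − 309.2396| = ₹5.64 per share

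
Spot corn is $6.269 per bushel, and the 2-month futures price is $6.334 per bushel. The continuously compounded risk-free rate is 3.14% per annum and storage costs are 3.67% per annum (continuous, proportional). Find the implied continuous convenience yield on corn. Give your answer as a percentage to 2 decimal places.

F = S·e^((r+u−y)T) ⇒ (r+u−y) = ln(F/S)/T
ln(6.334/6.269) = 0.010315; /T ⇒ 0.061890
y = r + u − ln(F/S)/T = 0.0314 + 0.0367 − 0.061890 = 0.006210
y = 0.62%

0.62%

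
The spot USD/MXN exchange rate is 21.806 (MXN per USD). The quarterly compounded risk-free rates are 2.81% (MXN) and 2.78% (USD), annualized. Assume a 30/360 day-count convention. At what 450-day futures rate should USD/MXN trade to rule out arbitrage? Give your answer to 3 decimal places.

21.814

By covered interest parity, F = S · (1+r_MXN/4)^(4T) / (1+r_USD/4)^(4T)
= 21.806 × 1.035622 / 1.035236 = 21.806 × 1.000373
F = 21.814 MXN per USD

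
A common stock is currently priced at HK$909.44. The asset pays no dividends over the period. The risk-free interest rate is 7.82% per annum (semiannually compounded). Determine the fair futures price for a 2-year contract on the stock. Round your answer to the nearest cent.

HK$1,060.24

F = S · (1+r/2)^(2T)
= 909.44 × 1.165814
F = HK$1,060.24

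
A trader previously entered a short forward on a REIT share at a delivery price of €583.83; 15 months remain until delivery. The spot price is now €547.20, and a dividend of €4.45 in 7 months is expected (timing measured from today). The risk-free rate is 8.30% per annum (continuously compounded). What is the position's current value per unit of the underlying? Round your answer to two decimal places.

PV(remaining dividends) I = 4.45·e^(−0.0830·7/12) = 4.2397
Current forward F = (S − I)·e^(rT) = (547.20 − 4.2397)·e^(0.0830·15/12) = 542.9603 × 1.109323 = 602.3183
Value (long) = (F − K)·e^(−rT) = (602.3183 − 583.83) × 0.901451 = 16.6663
Short position value = −(long value) = -€16.67

-€16.67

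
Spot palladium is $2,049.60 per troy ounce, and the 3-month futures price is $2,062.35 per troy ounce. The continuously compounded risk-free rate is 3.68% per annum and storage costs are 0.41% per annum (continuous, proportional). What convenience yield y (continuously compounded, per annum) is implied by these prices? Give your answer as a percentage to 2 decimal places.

1.61%

F = S·e^((r+u−y)T) ⇒ (r+u−y) = ln(F/S)/T
ln(2062.35/2049.60) = 0.006201; /T ⇒ 0.024804
y = r + u − ln(F/S)/T = 0.0368 + 0.0041 − 0.024804 = 0.016096
y = 1.61%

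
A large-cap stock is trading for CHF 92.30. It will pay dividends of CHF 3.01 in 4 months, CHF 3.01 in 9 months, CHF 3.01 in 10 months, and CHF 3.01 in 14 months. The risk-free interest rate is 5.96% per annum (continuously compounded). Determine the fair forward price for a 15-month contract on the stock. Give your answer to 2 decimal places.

CHF 87.05

PV(dividends) I = 3.01·e^(−0.0596·4/12) + 3.01·e^(−0.0596·9/12) + 3.01·e^(−0.0596·10/12) + 3.01·e^(−0.0596·14/12)
I = 2.9508 + 2.8784 + 2.8642 + 2.8078 = 11.5012
F = (S − I)·e^(rT) = (92.30 − 11.5012) · e^(0.0596·15/12)
= 80.7988 · e^0.074500 = 80.7988 × 1.077345 = CHF 87.05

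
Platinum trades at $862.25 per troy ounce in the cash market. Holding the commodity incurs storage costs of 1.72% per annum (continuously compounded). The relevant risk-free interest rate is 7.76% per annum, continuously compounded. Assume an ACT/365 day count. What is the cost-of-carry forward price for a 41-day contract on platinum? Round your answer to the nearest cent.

Net carry = r + u − y = 0.0776 + 0.0172 − 0.0000 = 0.0948
F = S·e^((r+u−y)T) = 862.25 · e^(0.0948 × 41/365) = 862.25 · e^0.010649
= 862.25 × 1.010706 = $871.48 per troy ounce

$871.48 per troy ounce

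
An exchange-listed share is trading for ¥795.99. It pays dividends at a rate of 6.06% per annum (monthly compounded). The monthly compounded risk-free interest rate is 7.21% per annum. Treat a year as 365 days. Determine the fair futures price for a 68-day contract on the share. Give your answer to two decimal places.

¥797.69

F = S · (1+r/12)^(12T) / (1+q/12)^(12T)
= 795.99 × 1.013482 / 1.011325 = 795.99 × 1.002133
F = ¥797.69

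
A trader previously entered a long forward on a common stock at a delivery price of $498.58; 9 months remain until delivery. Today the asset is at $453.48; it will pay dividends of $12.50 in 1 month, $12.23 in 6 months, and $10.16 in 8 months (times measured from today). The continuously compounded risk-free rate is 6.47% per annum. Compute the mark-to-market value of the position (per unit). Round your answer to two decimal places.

PV(remaining dividends) I = 12.50·e^(−0.0647·1/12) + 12.23·e^(−0.0647·6/12) + 10.16·e^(−0.0647·8/12) = 34.0046
Current forward F = (S − I)·e^(rT) = (453.48 − 34.0046)·e^(0.0647·9/12) = 419.4754 × 1.049722 = 440.3326
Value (long) = (F − K)·e^(−rT) = (440.3326 − 498.58) × 0.952634 = -55.4885
Value = -$55.49

-$55.49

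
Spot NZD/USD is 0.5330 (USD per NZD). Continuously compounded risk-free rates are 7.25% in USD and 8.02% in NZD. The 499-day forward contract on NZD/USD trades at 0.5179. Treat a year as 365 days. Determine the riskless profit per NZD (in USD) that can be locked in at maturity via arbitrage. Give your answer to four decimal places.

0.0095 per NZD (in USD)

Fair forward: F* = S·e^(carry·T), with carry = (r_USD − r_NZD) = 0.0725 − 0.0802 = -0.0077
F* = 0.5330 · e^(-0.0077 × 499/365) = 0.5330 · e^-0.010527 = 0.5330 × 0.989528 = 0.5274
Market 0.5179 < fair 0.5274: forward underpriced → reverse cash-and-carry (short spot, go long the forward).
At maturity, profit = |F_mkt − F*| = |0.5179 − 0.5274| = 0.0095 per NZD (in USD)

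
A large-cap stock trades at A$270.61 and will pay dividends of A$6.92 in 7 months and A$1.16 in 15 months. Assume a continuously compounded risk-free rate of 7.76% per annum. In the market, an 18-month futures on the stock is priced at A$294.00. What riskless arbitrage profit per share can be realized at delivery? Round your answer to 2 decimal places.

PV(dividends) I = 6.92·e^(−0.0776·7/12) + 1.16·e^(−0.0776·15/12) = 7.6665
Fair futures F* = (S − I)·e^(rT) = (270.61 − 7.6665)·e^0.116400 = 262.9435 × 1.123445 = 295.4026
Market A$294.00 < fair 295.4026: forward underpriced → reverse cash-and-carry (short the stock, invest proceeds at r, pay the dividends, go long the forward).
Profit at T = |F_mkt − F*| = |294.00 − 295.4026| = A$1.40 per share

A$1.40 per share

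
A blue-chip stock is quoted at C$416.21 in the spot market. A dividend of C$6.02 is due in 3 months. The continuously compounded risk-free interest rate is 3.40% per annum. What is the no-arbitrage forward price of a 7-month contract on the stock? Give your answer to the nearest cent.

C$418.46

PV(dividends) I = 6.02·e^(−0.0340·3/12)
I = 5.9690
F = (S − I)·e^(rT) = (416.21 − 5.9690) · e^(0.0340·7/12)
= 410.2410 · e^0.019833 = 410.2410 × 1.020031 = C$418.46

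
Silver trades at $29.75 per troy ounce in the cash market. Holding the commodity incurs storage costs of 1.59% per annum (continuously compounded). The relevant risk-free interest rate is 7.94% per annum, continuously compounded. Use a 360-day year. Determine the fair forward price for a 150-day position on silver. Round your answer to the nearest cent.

Net carry = r + u − y = 0.0794 + 0.0159 − 0.0000 = 0.0953
F = S·e^((r+u−y)T) = 29.75 · e^(0.0953 × 150/360) = 29.75 · e^0.039708
= 29.75 × 1.040507 = $30.96 per troy ounce

$30.96 per troy ounce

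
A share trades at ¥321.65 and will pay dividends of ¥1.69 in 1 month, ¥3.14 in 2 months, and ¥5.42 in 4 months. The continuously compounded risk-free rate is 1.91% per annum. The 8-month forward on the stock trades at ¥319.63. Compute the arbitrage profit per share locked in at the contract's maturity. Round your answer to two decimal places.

PV(dividends) I = 1.69·e^(−0.0191·1/12) + 3.14·e^(−0.0191·2/12) + 5.42·e^(−0.0191·4/12) = 10.2029
Fair forward F* = (S − I)·e^(rT) = (321.65 − 10.2029)·e^0.012733 = 311.4471 × 1.012814 = 315.4380
Market ¥319.63 > fair 315.4380: forward overpriced → cash-and-carry (borrow at r, buy the stock and collect the dividends, short the forward).
Profit at T = |F_mkt − F*| = |319.63 − 315.4380| = ¥4.19 per share

¥4.19 per share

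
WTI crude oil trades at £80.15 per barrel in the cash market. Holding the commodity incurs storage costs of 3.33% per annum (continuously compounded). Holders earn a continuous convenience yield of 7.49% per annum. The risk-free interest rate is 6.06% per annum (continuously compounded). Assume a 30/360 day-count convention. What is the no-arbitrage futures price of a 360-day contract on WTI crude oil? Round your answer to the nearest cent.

Net carry = r + u − y = 0.0606 + 0.0333 − 0.0749 = 0.0190
F = S·e^((r+u−y)T) = 80.15 · e^(0.0190 × 360/360) = 80.15 · e^0.019000
= 80.15 × 1.019182 = £81.69 per barrel

£81.69 per barrel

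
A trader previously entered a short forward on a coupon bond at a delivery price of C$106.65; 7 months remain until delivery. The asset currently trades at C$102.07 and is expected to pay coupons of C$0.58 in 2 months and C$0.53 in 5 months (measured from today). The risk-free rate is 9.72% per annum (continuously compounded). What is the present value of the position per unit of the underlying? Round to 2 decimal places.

PV(remaining coupons) I = 0.58·e^(−0.0972·2/12) + 0.53·e^(−0.0972·5/12) = 1.0796
Current forward F = (S − I)·e^(rT) = (102.07 − 1.0796)·e^(0.0972·7/12) = 100.9904 × 1.058338 = 106.8820
Value (long) = (F − K)·e^(−rT) = (106.8820 − 106.65) × 0.944877 = 0.2192
Short position value = −(long value) = -C$0.22

-C$0.22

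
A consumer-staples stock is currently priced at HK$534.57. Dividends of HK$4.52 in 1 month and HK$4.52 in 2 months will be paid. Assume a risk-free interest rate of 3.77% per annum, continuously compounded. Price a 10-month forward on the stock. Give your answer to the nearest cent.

HK$542.35

PV(dividends) I = 4.52·e^(−0.0377·1/12) + 4.52·e^(−0.0377·2/12)
I = 4.5058 + 4.4917 = 8.9975
F = (S − I)·e^(rT) = (534.57 − 8.9975) · e^(0.0377·10/12)
= 525.5725 · e^0.031417 = 525.5725 × 1.031916 = HK$542.35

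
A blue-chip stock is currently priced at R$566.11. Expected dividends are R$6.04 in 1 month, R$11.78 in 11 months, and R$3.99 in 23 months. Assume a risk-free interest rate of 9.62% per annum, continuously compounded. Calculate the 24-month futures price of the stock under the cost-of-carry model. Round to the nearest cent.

PV(dividends) I = 6.04·e^(−0.0962·1/12) + 11.78·e^(−0.0962·11/12) + 3.99·e^(−0.0962·23/12)
I = 5.9918 + 10.7857 + 3.3182 = 20.0957
F = (S − I)·e^(rT) = (566.11 − 20.0957) · e^(0.0962·24/12)
= 546.0143 · e^0.192400 = 546.0143 × 1.212155 = R$661.85

R$661.85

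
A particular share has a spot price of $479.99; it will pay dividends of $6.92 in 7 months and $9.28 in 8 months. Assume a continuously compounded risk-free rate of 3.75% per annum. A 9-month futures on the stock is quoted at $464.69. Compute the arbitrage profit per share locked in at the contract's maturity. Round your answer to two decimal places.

PV(dividends) I = 6.92·e^(−0.0375·7/12) + 9.28·e^(−0.0375·8/12) = 15.8211
Fair futures F* = (S − I)·e^(rT) = (479.99 − 15.8211)·e^0.028125 = 464.1689 × 1.028524 = 477.4089
Market $464.69 < fair 477.4089: forward underpriced → reverse cash-and-carry (short the stock, invest proceeds at r, pay the dividends, go long the forward).
Profit at T = |F_mkt − F*| = |464.69 − 477.4089| = $12.72 per share

$12.72 per share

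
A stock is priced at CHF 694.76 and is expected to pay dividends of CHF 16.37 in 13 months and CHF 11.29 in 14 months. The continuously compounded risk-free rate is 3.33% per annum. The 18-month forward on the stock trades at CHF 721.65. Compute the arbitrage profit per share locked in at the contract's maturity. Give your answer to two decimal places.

PV(dividends) I = 16.37·e^(−0.0333·13/12) + 11.29·e^(−0.0333·14/12) = 26.6498
Fair forward F* = (S − I)·e^(rT) = (694.76 − 26.6498)·e^0.049950 = 668.1102 × 1.051219 = 702.3301
Market CHF 721.65 > fair 702.3301: forward overpriced → cash-and-carry (borrow at r, buy the stock and collect the dividends, short the forward).
Profit at T = |F_mkt − F*| = |721.65 − 702.3301| = CHF 19.32 per share

CHF 19.32 per share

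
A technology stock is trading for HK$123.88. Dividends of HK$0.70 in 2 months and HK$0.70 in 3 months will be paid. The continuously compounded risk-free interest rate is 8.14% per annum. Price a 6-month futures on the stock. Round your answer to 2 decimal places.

HK$127.59

PV(dividends) I = 0.70·e^(−0.0814·2/12) + 0.70·e^(−0.0814·3/12)
I = 0.6906 + 0.6859 = 1.3765
F = (S − I)·e^(rT) = (123.88 − 1.3765) · e^(0.0814·6/12)
= 122.5035 · e^0.040700 = 122.5035 × 1.041540 = HK$127.59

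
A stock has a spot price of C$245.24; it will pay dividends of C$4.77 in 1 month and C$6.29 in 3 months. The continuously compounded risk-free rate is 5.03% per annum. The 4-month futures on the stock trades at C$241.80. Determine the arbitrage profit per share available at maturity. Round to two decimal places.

PV(dividends) I = 4.77·e^(−0.0503·1/12) + 6.29·e^(−0.0503·3/12) = 10.9614
Fair futures F* = (S − I)·e^(rT) = (245.24 − 10.9614)·e^0.016767 = 234.2786 × 1.016908 = 238.2398
Market C$241.80 > fair 238.2398: forward overpriced → cash-and-carry (borrow at r, buy the stock and collect the dividends, short the forward).
Profit at T = |F_mkt − F*| = |241.80 − 238.2398| = C$3.56 per share

C$3.56 per share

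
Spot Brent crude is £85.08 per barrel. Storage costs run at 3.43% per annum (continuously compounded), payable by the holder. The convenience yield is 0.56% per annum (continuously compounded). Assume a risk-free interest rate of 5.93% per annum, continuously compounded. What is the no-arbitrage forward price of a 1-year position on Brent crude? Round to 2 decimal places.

Net carry = r + u − y = 0.0593 + 0.0343 − 0.0056 = 0.0880
F = S·e^((r+u−y)T) = 85.08 · e^(0.0880 × 1) = 85.08 · e^0.088000
= 85.08 × 1.091988 = £92.91 per barrel

£92.91 per barrel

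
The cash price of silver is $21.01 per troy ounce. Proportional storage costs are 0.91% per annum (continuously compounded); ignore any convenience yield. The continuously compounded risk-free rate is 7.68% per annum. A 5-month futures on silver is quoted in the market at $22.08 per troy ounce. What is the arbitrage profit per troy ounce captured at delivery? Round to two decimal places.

Fair futures: F* = S·e^(carry·T), with carry = (r + u) = 0.0768 + 0.0091 = 0.0859
F* = 21.01 · e^(0.0859 × 5/12) = 21.01 · e^0.035792 = 21.01 × 1.036440 = $21.7756
Market $22.08 > fair $21.7756: forward overpriced → cash-and-carry (buy spot, short the forward).
At maturity, profit = |F_mkt − F*| = |22.08 − 21.7756| = $0.30 per troy ounce

$0.30 per troy ounce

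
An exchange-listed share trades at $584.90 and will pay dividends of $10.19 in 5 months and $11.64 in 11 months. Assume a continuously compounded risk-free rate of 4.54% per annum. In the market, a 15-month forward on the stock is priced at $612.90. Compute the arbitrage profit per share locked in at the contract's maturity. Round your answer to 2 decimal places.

$16.25 per share

PV(dividends) I = 10.19·e^(−0.0454·5/12) + 11.64·e^(−0.0454·11/12) = 21.1646
Fair forward F* = (S − I)·e^(rT) = (584.90 − 21.1646)·e^0.056750 = 563.7354 × 1.058391 = 596.6525
Market $612.90 > fair 596.6525: forward overpriced → cash-and-carry (borrow at r, buy the stock and collect the dividends, short the forward).
Profit at T = |F_mkt − F*| = |612.90 − 596.6525| = $16.25 per share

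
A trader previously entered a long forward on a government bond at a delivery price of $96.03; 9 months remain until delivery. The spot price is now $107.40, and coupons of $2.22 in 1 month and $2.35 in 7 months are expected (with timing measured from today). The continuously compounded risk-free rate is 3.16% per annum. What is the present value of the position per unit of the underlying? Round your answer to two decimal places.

$9.10

PV(remaining coupons) I = 2.22·e^(−0.0316·1/12) + 2.35·e^(−0.0316·7/12) = 4.5212
Current forward F = (S − I)·e^(rT) = (107.40 − 4.5212)·e^(0.0316·9/12) = 102.8788 × 1.023983 = 105.3461
Value (long) = (F − K)·e^(−rT) = (105.3461 − 96.03) × 0.976579 = 9.0979
Value = $9.10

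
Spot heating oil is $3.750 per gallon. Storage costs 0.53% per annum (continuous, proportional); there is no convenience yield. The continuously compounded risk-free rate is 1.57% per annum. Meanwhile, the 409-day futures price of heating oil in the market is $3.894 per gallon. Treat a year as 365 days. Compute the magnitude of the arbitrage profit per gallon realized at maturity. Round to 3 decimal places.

$0.055 per gallon

Fair futures: F* = S·e^(carry·T), with carry = (r + u) = 0.0157 + 0.0053 = 0.0210
F* = 3.750 · e^(0.0210 × 409/365) = 3.750 · e^0.023532 = 3.750 × 1.023811 = $3.8393
Market $3.894 > fair $3.8393: forward overpriced → cash-and-carry (buy spot, short the forward).
At maturity, profit = |F_mkt − F*| = |3.894 − 3.8393| = $0.055 per gallon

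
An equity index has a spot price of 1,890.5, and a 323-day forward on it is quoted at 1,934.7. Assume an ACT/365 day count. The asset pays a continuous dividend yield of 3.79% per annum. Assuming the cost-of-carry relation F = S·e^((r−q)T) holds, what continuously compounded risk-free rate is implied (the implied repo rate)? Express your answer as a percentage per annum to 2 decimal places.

From F = S·e^((r−q)T): (r − q) = ln(F/S)/T
ln(1934.7/1890.5) = ln(1.023380) = 0.023111
(r − q) = 0.023111 / (323/365) = 0.026116
r = ln(F/S)/T + q = 0.026116 + 0.0379 = 0.064016
r = 6.40%

6.40%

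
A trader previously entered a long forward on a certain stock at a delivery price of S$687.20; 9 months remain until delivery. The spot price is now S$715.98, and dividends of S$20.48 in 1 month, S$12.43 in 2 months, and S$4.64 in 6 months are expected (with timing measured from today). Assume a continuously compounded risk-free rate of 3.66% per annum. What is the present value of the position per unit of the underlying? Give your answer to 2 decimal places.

PV(remaining dividends) I = 20.48·e^(−0.0366·1/12) + 12.43·e^(−0.0366·2/12) + 4.64·e^(−0.0366·6/12) = 37.3279
Current forward F = (S − I)·e^(rT) = (715.98 − 37.3279)·e^(0.0366·9/12) = 678.6521 × 1.027830 = 697.5390
Value (long) = (F − K)·e^(−rT) = (697.5390 − 687.20) × 0.972923 = 10.0591
Value = S$10.06

S$10.06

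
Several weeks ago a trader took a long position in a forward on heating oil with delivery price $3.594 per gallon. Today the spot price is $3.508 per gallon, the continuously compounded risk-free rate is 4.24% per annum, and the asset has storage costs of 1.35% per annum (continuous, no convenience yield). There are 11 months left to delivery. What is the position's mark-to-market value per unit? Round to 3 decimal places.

Current fair forward for the remaining 11 months: F = S·e^((r + u)·T), (r + u) = 0.0424 + 0.0135 = 0.0559
F = 3.508 · e^(0.0559 × 11/12) = 3.508 × 1.052577 = 3.6924
Value of long forward = (F − K)·e^(−rT) = (3.6924 − 3.594) · e^(−0.0424·11/12)
= 0.0984 × 0.961879 = 0.095

$0.095 per gallon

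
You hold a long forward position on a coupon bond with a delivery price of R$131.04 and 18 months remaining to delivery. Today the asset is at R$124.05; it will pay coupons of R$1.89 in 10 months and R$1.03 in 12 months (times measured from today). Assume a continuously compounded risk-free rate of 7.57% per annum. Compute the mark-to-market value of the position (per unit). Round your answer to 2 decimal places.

R$4.35

PV(remaining coupons) I = 1.89·e^(−0.0757·10/12) + 1.03·e^(−0.0757·12/12) = 2.7294
Current forward F = (S − I)·e^(rT) = (124.05 − 2.7294)·e^(0.0757·18/12) = 121.3206 × 1.120248 = 135.9092
Value (long) = (F − K)·e^(−rT) = (135.9092 − 131.04) × 0.892660 = 4.3465
Value = R$4.35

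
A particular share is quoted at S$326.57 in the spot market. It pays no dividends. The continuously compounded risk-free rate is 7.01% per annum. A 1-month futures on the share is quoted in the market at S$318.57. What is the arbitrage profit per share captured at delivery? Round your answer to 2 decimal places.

Fair futures: F* = S·e^(carry·T), with carry = r = 0.0701
F* = 326.57 · e^(0.0701 × 1/12) = 326.57 · e^0.005842 = 326.57 × 1.005859 = S$328.4834
Market S$318.57 < fair S$328.4834: forward underpriced → reverse cash-and-carry (short spot, go long the forward).
At maturity, profit = |F_mkt − F*| = |318.57 − 328.4834| = S$9.91 per share

S$9.91 per share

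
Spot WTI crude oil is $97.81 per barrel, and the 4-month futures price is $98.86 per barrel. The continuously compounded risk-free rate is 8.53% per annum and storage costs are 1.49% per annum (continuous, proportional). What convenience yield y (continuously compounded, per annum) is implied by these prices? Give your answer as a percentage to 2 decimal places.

6.82%

F = S·e^((r+u−y)T) ⇒ (r+u−y) = ln(F/S)/T
ln(98.86/97.81) = 0.010678; /T ⇒ 0.032034
y = r + u − ln(F/S)/T = 0.0853 + 0.0149 − 0.032034 = 0.068166
y = 6.82%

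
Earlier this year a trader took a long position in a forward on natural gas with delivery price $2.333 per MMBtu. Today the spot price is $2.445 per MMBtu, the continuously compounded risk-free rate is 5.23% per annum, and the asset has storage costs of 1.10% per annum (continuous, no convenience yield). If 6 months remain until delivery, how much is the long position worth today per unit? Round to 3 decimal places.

$0.186 per MMBtu

Current fair forward for the remaining 6 months: F = S·e^((r + u)·T), (r + u) = 0.0523 + 0.0110 = 0.0633
F = 2.445 · e^(0.0633 × 6/12) = 2.445 × 1.032156 = 2.5236
Value of long forward = (F − K)·e^(−rT) = (2.5236 − 2.333) · e^(−0.0523·6/12)
= 0.1906 × 0.974189 = 0.186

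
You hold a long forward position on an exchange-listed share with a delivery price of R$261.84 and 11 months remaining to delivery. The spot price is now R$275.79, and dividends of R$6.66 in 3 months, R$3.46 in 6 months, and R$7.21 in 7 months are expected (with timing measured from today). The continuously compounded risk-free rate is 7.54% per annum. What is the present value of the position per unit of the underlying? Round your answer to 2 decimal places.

R$14.67

PV(remaining dividends) I = 6.66·e^(−0.0754·3/12) + 3.46·e^(−0.0754·6/12) + 7.21·e^(−0.0754·7/12) = 16.7674
Current forward F = (S − I)·e^(rT) = (275.79 − 16.7674)·e^(0.0754·11/12) = 259.0226 × 1.071561 = 277.5585
Value (long) = (F − K)·e^(−rT) = (277.5585 − 261.84) × 0.933218 = 14.6688
Value = R$14.67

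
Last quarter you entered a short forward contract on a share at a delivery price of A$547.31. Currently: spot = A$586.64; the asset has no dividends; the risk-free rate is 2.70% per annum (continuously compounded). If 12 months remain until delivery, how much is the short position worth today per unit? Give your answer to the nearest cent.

Current fair forward for the remaining 12 months: F = S·e^(r·T), r = 0.0270
F = 586.64 · e^(0.0270 × 12/12) = 586.64 × 1.027368 = 602.6952
Value of long forward = (F − K)·e^(−rT) = (602.6952 − 547.31) · e^(−0.0270·12/12)
= 55.3852 × 0.973361 = 53.91
Short position value = −(long value) = -A$53.91

-A$53.91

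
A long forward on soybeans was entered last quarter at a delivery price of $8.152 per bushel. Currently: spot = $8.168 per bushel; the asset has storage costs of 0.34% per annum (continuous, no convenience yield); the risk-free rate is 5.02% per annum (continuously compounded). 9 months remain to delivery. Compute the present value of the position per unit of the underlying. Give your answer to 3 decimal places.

Current fair forward for the remaining 9 months: F = S·e^((r + u)·T), (r + u) = 0.0502 + 0.0034 = 0.0536
F = 8.168 · e^(0.0536 × 9/12) = 8.168 × 1.041019 = 8.5030
Value of long forward = (F − K)·e^(−rT) = (8.5030 − 8.152) · e^(−0.0502·9/12)
= 0.3510 × 0.963050 = 0.338

$0.338 per bushel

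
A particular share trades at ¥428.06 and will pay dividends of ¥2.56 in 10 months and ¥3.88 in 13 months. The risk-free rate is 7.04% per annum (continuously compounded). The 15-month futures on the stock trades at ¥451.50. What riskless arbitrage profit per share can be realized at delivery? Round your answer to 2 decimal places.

PV(dividends) I = 2.56·e^(−0.0704·10/12) + 3.88·e^(−0.0704·13/12) = 6.0092
Fair futures F* = (S − I)·e^(rT) = (428.06 − 6.0092)·e^0.088000 = 422.0508 × 1.091988 = 460.8744
Market ¥451.50 < fair 460.8744: forward underpriced → reverse cash-and-carry (short the stock, invest proceeds at r, pay the dividends, go long the forward).
Profit at T = |F_mkt − F*| = |451.50 − 460.8744| = ¥9.37 per share

¥9.37 per share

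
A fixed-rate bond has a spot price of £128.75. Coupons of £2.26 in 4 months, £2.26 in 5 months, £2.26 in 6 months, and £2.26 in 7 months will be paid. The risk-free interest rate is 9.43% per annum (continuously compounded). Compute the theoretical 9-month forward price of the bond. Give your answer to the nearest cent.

£128.89

PV(coupons) I = 2.26·e^(−0.0943·4/12) + 2.26·e^(−0.0943·5/12) + 2.26·e^(−0.0943·6/12) + 2.26·e^(−0.0943·7/12)
I = 2.1901 + 2.1729 + 2.1559 + 2.1390 = 8.6579
F = (S − I)·e^(rT) = (128.75 − 8.6579) · e^(0.0943·9/12)
= 120.0921 · e^0.070725 = 120.0921 × 1.073286 = £128.89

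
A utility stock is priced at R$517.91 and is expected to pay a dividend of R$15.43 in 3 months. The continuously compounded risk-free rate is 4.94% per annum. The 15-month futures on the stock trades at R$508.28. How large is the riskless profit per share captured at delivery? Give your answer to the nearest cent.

R$26.41 per share

PV(dividends) I = 15.43·e^(−0.0494·3/12) = 15.2406
Fair futures F* = (S − I)·e^(rT) = (517.91 − 15.2406)·e^0.061750 = 502.6694 × 1.063696 = 534.6874
Market R$508.28 < fair 534.6874: forward underpriced → reverse cash-and-carry (short the stock, invest proceeds at r, pay the dividends, go long the forward).
Profit at T = |F_mkt − F*| = |508.28 − 534.6874| = R$26.41 per share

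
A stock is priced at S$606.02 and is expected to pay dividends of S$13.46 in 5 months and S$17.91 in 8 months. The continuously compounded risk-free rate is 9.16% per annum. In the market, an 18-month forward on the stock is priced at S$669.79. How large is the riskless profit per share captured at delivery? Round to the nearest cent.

S$8.71 per share

PV(dividends) I = 13.46·e^(−0.0916·5/12) + 17.91·e^(−0.0916·8/12) = 29.8050
Fair forward F* = (S − I)·e^(rT) = (606.02 − 29.8050)·e^0.137400 = 576.2150 × 1.147287 = 661.0840
Market S$669.79 > fair 661.0840: forward overpriced → cash-and-carry (borrow at r, buy the stock and collect the dividends, short the forward).
Profit at T = |F_mkt − F*| = |669.79 − 661.0840| = S$8.71 per share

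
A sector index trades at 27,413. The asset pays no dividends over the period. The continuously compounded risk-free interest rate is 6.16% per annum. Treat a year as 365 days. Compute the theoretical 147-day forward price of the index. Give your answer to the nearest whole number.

F = S·e^(rT) = 27413 · e^(0.0616 × 147/365)
= 27413 · e^0.024809 = 27413 × 1.025119
F = 28,102

28,102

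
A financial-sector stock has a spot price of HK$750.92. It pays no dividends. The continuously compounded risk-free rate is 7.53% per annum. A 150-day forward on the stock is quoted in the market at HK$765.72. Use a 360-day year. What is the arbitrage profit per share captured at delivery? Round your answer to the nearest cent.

HK$9.13 per share

Fair forward: F* = S·e^(carry·T), with carry = r = 0.0753
F* = 750.92 · e^(0.0753 × 150/360) = 750.92 · e^0.031375 = 750.92 × 1.031872 = HK$774.8533
Market HK$765.72 < fair HK$774.8533: forward underpriced → reverse cash-and-carry (short spot, go long the forward).
At maturity, profit = |F_mkt − F*| = |765.72 − 774.8533| = HK$9.13 per share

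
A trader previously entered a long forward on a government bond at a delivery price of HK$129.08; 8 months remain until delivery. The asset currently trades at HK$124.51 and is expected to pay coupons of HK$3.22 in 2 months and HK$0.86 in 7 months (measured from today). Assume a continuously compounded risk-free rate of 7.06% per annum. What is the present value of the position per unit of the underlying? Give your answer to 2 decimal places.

PV(remaining coupons) I = 3.22·e^(−0.0706·2/12) + 0.86·e^(−0.0706·7/12) = 4.0076
Current forward F = (S − I)·e^(rT) = (124.51 − 4.0076)·e^(0.0706·8/12) = 120.5024 × 1.048192 = 126.3097
Value (long) = (F − K)·e^(−rT) = (126.3097 − 129.08) × 0.954024 = -2.6429
Value = -HK$2.64

-HK$2.64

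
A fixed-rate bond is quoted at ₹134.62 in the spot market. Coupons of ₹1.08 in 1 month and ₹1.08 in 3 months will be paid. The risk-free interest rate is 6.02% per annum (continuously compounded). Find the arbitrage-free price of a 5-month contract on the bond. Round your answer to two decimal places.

PV(coupons) I = 1.08·e^(−0.0602·1/12) + 1.08·e^(−0.0602·3/12)
I = 1.0746 + 1.0639 = 2.1385
F = (S − I)·e^(rT) = (134.62 − 2.1385) · e^(0.0602·5/12)
= 132.4815 · e^0.025083 = 132.4815 × 1.025400 = ₹135.85

₹135.85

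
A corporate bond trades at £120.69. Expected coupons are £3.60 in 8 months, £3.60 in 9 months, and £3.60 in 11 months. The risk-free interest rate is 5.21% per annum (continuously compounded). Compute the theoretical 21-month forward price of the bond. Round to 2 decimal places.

£120.85

PV(coupons) I = 3.60·e^(−0.0521·8/12) + 3.60·e^(−0.0521·9/12) + 3.60·e^(−0.0521·11/12)
I = 3.4771 + 3.4620 + 3.4321 = 10.3712
F = (S − I)·e^(rT) = (120.69 − 10.3712) · e^(0.0521·21/12)
= 110.3188 · e^0.091175 = 110.3188 × 1.095461 = £120.85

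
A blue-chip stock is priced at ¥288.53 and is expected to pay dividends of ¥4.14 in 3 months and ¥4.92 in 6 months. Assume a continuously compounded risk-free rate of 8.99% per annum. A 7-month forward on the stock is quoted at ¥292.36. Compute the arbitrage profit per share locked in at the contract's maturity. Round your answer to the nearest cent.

PV(dividends) I = 4.14·e^(−0.0899·3/12) + 4.92·e^(−0.0899·6/12) = 8.7517
Fair forward F* = (S − I)·e^(rT) = (288.53 − 8.7517)·e^0.052442 = 279.7783 × 1.053841 = 294.8418
Market ¥292.36 < fair 294.8418: forward underpriced → reverse cash-and-carry (short the stock, invest proceeds at r, pay the dividends, go long the forward).
Profit at T = |F_mkt − F*| = |292.36 − 294.8418| = ¥2.48 per share

¥2.48 per share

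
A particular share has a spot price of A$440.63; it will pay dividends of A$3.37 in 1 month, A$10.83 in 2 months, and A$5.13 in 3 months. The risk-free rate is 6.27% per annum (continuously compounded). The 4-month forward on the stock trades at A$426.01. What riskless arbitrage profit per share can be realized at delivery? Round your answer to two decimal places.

A$4.40 per share

PV(dividends) I = 3.37·e^(−0.0627·1/12) + 10.83·e^(−0.0627·2/12) + 5.13·e^(−0.0627·3/12) = 19.1201
Fair forward F* = (S − I)·e^(rT) = (440.63 − 19.1201)·e^0.020900 = 421.5099 × 1.021120 = 430.4122
Market A$426.01 < fair 430.4122: forward underpriced → reverse cash-and-carry (short the stock, invest proceeds at r, pay the dividends, go long the forward).
Profit at T = |F_mkt − F*| = |426.01 − 430.4122| = A$4.40 per share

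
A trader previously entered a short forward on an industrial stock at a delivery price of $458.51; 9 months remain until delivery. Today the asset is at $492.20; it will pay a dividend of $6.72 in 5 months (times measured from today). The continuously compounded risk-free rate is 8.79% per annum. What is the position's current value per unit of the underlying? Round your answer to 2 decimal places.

-$56.46

PV(remaining dividends) I = 6.72·e^(−0.0879·5/12) = 6.4783
Current forward F = (S − I)·e^(rT) = (492.20 − 6.4783)·e^(0.0879·9/12) = 485.7217 × 1.068147 = 518.8222
Value (long) = (F − K)·e^(−rT) = (518.8222 − 458.51) × 0.936201 = 56.4643
Short position value = −(long value) = -$56.46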